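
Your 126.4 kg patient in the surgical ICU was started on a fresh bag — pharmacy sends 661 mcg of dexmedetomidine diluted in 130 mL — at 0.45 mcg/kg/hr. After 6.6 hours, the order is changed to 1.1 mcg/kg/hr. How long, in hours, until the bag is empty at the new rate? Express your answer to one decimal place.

Initial rate:
Dose = 0.45 mcg/kg/hr × 126.4 kg = 56.88 mcg/hr
Concentration = 661 mcg ÷ 130 mL = 5.084615 mcg/mL
Rate = 56.88 mcg/hr ÷ 5.084615 mcg/mL = 11.18669 mL/hr
Volume infused so far = 11.18669 mL/hr × 6.6 hr = 73.83213 mL
Volume remaining = 130 − 73.83213 = 56.16787 mL
New rate:
Dose = 1.1 mcg/kg/hr × 126.4 kg = 139.04 mcg/hr
Rate = 139.04 mcg/hr ÷ 5.084615 mcg/mL = 27.34523 mL/hr
Time remaining = 56.16787 mL ÷ 27.34523 mL/hr = 2.054028 hr

2.1 hours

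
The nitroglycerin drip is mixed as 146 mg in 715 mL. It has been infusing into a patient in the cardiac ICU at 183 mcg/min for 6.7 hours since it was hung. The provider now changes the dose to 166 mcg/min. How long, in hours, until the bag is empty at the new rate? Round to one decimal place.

7.3 hours

Initial rate:
183 mcg/min × 60 min/hr = 10980 mcg/hr
Concentration = 146 mg ÷ 715 mL = 0.2041958 mg/mL = 204.1958 mcg/mL
Rate = 10980 mcg/hr ÷ 204.1958 mcg/mL = 53.77192 mL/hr
Volume infused so far = 53.77192 mL/hr × 6.7 hr = 360.2718 mL
Volume remaining = 715 − 360.2718 = 354.7282 mL
New rate:
166 mcg/min × 60 min/hr = 9960 mcg/hr
Rate = 9960 mcg/hr ÷ 204.1958 mcg/mL = 48.77671 mL/hr
Time remaining = 354.7282 mL ÷ 48.77671 mL/hr = 7.27249 hr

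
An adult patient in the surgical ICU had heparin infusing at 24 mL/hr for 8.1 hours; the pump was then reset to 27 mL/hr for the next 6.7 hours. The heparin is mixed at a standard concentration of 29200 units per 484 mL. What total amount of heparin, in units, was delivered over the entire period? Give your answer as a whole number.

22642 units

Concentration = 29200 units ÷ 484 mL = 60.33058 units/mL
Stage 1: 24 mL/hr × 8.1 hr = 194.4 mL → 194.4 mL × 60.33058 units/mL = 11728.26 units
Stage 2: 27 mL/hr × 6.7 hr = 180.9 mL → 180.9 mL × 60.33058 units/mL = 10913.8 units
Total = 11728.26 + 10913.8 = 22642.07 units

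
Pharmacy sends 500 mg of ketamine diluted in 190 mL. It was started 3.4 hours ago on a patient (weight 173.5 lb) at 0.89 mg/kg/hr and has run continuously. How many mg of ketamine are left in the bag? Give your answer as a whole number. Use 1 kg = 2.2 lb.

Weight = 173.5 lb ÷ 2.2 lb/kg = 78.86364 kg
Dose = 0.89 mg/kg/hr × 78.86364 kg = 70.18864 mg/hr
Concentration = 500 mg ÷ 190 mL = 2.631579 mg/mL
Rate = 70.18864 mg/hr ÷ 2.631579 mg/mL = 26.67168 mL/hr
Volume infused = 26.67168 mL/hr × 3.4 hr = 90.68372 mL
Volume remaining = 190 − 90.68372 = 99.31628 mL
Drug remaining = 99.31628 mL × 2.631579 mg/mL = 261.3586 mg

261 mg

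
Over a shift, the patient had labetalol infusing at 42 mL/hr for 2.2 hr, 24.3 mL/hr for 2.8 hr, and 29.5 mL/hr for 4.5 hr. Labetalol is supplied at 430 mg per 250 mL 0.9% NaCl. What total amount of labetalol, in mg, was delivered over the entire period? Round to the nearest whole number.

504 mg

Concentration = 430 mg ÷ 250 mL = 1.72 mg/mL
Stage 1: 42 mL/hr × 2.2 hr = 92.4 mL → 92.4 mL × 1.72 mg/mL = 158.928 mg
Stage 2: 24.3 mL/hr × 2.8 hr = 68.04 mL → 68.04 mL × 1.72 mg/mL = 117.0288 mg
Stage 3: 29.5 mL/hr × 4.5 hr = 132.75 mL → 132.75 mL × 1.72 mg/mL = 228.33 mg
Total = 158.928 + 117.0288 + 228.33 = 504.2868 mg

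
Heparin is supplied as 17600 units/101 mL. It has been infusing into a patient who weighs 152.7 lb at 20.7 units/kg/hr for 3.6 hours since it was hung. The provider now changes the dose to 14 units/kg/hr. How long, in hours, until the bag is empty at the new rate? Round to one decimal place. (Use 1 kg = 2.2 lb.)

Initial rate:
Weight = 152.7 lb ÷ 2.2 lb/kg = 69.40909 kg
Dose = 20.7 units/kg/hr × 69.40909 kg = 1436.768 units/hr
Concentration = 17600 units ÷ 101 mL = 174.2574 units/mL
Rate = 1436.768 units/hr ÷ 174.2574 units/mL = 8.24509 mL/hr
Volume infused so far = 8.24509 mL/hr × 3.6 hr = 29.68232 mL
Volume remaining = 101 − 29.68232 = 71.31768 mL
New rate:
Dose = 14 units/kg/hr × 69.40909 kg = 971.7273 units/hr
Rate = 971.7273 units/hr ÷ 174.2574 units/mL = 5.576389 mL/hr
Time remaining = 71.31768 mL ÷ 5.576389 mL/hr = 12.78922 hr

12.8 hours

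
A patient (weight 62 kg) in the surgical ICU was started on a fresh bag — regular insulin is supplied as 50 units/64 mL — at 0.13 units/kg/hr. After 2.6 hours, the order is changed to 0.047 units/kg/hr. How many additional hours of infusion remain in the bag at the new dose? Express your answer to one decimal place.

10.0 hours

Initial rate:
Dose = 0.13 units/kg/hr × 62 kg = 8.06 units/hr
Concentration = 50 units ÷ 64 mL = 0.78125 units/mL
Rate = 8.06 units/hr ÷ 0.78125 units/mL = 10.3168 mL/hr
Volume infused so far = 10.3168 mL/hr × 2.6 hr = 26.82368 mL
Volume remaining = 64 − 26.82368 = 37.17632 mL
New rate:
Dose = 0.047 units/kg/hr × 62 kg = 2.914 units/hr
Rate = 2.914 units/hr ÷ 0.78125 units/mL = 3.72992 mL/hr
Time remaining = 37.17632 mL ÷ 3.72992 mL/hr = 9.967056 hr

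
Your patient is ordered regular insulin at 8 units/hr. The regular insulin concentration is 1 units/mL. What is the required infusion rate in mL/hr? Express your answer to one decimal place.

8.0 mL/hr

Rate = 8 units/hr ÷ 1 units/mL = 8 mL/hr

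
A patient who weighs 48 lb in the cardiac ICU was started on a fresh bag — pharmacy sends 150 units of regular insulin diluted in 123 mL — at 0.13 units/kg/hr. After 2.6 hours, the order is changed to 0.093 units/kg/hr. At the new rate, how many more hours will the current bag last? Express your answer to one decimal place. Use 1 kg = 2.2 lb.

Initial rate:
Weight = 48 lb ÷ 2.2 lb/kg = 21.81818 kg
Dose = 0.13 units/kg/hr × 21.81818 kg = 2.836364 units/hr
Concentration = 150 units ÷ 123 mL = 1.219512 units/mL
Rate = 2.836364 units/hr ÷ 1.219512 units/mL = 2.325818 mL/hr
Volume infused so far = 2.325818 mL/hr × 2.6 hr = 6.047127 mL
Volume remaining = 123 − 6.047127 = 116.9529 mL
New rate:
Dose = 0.093 units/kg/hr × 21.81818 kg = 2.029091 units/hr
Rate = 2.029091 units/hr ÷ 1.219512 units/mL = 1.663855 mL/hr
Time remaining = 116.9529 mL ÷ 1.663855 mL/hr = 70.29032 hr

70.3 hours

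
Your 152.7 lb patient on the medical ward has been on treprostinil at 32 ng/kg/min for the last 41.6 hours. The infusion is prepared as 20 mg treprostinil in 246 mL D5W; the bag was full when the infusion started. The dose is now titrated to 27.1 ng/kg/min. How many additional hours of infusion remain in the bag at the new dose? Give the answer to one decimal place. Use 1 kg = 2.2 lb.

Initial rate:
Weight = 152.7 lb ÷ 2.2 lb/kg = 69.40909 kg
Dose = 32 ng/kg/min × 69.40909 kg = 2221.091 ng/min
2221.091 ng/min × 60 min/hr = 133265.5 ng/hr
Concentration = 20 mg ÷ 246 mL = 0.08130081 mg/mL = 81300.81 ng/mL
Rate = 133265.5 ng/hr ÷ 81300.81 ng/mL = 1.639165 mL/hr
Volume infused so far = 1.639165 mL/hr × 41.6 hr = 68.18927 mL
Volume remaining = 246 − 68.18927 = 177.8107 mL
New rate:
Dose = 27.1 ng/kg/min × 69.40909 kg = 1880.986 ng/min
1880.986 ng/min × 60 min/hr = 112859.2 ng/hr
Rate = 112859.2 ng/hr ÷ 81300.81 ng/mL = 1.388168 mL/hr
Time remaining = 177.8107 mL ÷ 1.388168 mL/hr = 128.0902 hr

128.1 hours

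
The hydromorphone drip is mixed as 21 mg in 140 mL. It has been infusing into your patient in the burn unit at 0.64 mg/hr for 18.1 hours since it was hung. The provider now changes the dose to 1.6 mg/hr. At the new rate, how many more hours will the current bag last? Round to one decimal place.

Initial rate:
Concentration = 21 mg ÷ 140 mL = 0.15 mg/mL
Rate = 0.64 mg/hr ÷ 0.15 mg/mL = 4.266667 mL/hr
Volume infused so far = 4.266667 mL/hr × 18.1 hr = 77.22667 mL
Volume remaining = 140 − 77.22667 = 62.77333 mL
New rate:
Rate = 1.6 mg/hr ÷ 0.15 mg/mL = 10.66667 mL/hr
Time remaining = 62.77333 mL ÷ 10.66667 mL/hr = 5.885 hr

5.9 hours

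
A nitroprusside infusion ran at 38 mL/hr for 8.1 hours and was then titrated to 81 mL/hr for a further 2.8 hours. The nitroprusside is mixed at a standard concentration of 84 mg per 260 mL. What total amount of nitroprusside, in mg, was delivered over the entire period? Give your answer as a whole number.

173 mg

Concentration = 84 mg ÷ 260 mL = 0.3230769 mg/mL
Stage 1: 38 mL/hr × 8.1 hr = 307.8 mL → 307.8 mL × 0.3230769 mg/mL = 99.44308 mg
Stage 2: 81 mL/hr × 2.8 hr = 226.8 mL → 226.8 mL × 0.3230769 mg/mL = 73.27385 mg
Total = 99.44308 + 73.27385 = 172.7169 mg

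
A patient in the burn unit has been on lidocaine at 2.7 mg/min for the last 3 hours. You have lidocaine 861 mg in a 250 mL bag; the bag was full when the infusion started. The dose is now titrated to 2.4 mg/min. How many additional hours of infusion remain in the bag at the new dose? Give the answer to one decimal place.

2.6 hours

Initial rate:
2.7 mg/min × 60 min/hr = 162 mg/hr
Concentration = 861 mg ÷ 250 mL = 3.444 mg/mL
Rate = 162 mg/hr ÷ 3.444 mg/mL = 47.03833 mL/hr
Volume infused so far = 47.03833 mL/hr × 3 hr = 141.115 mL
Volume remaining = 250 − 141.115 = 108.885 mL
New rate:
2.4 mg/min × 60 min/hr = 144 mg/hr
Rate = 144 mg/hr ÷ 3.444 mg/mL = 41.81185 mL/hr
Time remaining = 108.885 mL ÷ 41.81185 mL/hr = 2.604167 hr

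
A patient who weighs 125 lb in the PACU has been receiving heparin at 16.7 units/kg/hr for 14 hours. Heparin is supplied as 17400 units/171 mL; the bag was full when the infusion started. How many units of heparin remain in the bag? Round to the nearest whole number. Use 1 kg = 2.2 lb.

4116 units

Weight = 125 lb ÷ 2.2 lb/kg = 56.81818 kg
Dose = 16.7 units/kg/hr × 56.81818 kg = 948.8636 units/hr
Concentration = 17400 units ÷ 171 mL = 101.7544 units/mL
Rate = 948.8636 units/hr ÷ 101.7544 units/mL = 9.325039 mL/hr
Volume infused = 9.325039 mL/hr × 14 hr = 130.5505 mL
Volume remaining = 171 − 130.5505 = 40.44945 mL
Drug remaining = 40.44945 mL × 101.7544 units/mL = 4115.909 units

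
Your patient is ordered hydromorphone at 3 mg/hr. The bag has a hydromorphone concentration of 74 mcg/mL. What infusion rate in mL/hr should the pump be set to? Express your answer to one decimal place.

Concentration = 74 mcg/mL = 0.074 mg/mL
Rate = 3 mg/hr ÷ 0.074 mg/mL = 40.54054 mL/hr

40.5 mL/hr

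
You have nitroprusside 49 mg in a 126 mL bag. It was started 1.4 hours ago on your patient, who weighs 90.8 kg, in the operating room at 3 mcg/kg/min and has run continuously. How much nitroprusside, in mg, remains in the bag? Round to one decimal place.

26.1 mg

Dose = 3 mcg/kg/min × 90.8 kg = 272.4 mcg/min
272.4 mcg/min × 60 min/hr = 16344 mcg/hr
Concentration = 49 mg ÷ 126 mL = 0.3888889 mg/mL = 388.8889 mcg/mL
Rate = 16344 mcg/hr ÷ 388.8889 mcg/mL = 42.02743 mL/hr
Volume infused = 42.02743 mL/hr × 1.4 hr = 58.8384 mL
Volume remaining = 126 − 58.8384 = 67.1616 mL
Drug remaining = 67.1616 mL × 388.8889 mcg/mL = 26118.4 mcg = 26.1184 mg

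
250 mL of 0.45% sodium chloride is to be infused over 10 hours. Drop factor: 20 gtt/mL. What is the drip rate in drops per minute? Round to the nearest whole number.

8 gtt/min

250 mL ÷ (10 hr × 60 = 600 min) = 0.4166667 mL/min
0.4166667 mL/min × 20 gtt/mL = 8.333333 gtt/min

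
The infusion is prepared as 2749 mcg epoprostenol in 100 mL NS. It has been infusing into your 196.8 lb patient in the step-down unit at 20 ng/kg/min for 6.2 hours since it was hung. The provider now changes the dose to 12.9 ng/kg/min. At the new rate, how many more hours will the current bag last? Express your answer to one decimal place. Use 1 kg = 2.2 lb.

30.1 hours

Initial rate:
Weight = 196.8 lb ÷ 2.2 lb/kg = 89.45455 kg
Dose = 20 ng/kg/min × 89.45455 kg = 1789.091 ng/min
1789.091 ng/min × 60 min/hr = 107345.5 ng/hr
Concentration = 2749 mcg ÷ 100 mL = 27.49 mcg/mL = 27490 ng/mL
Rate = 107345.5 ng/hr ÷ 27490 ng/mL = 3.904891 mL/hr
Volume infused so far = 3.904891 mL/hr × 6.2 hr = 24.21032 mL
Volume remaining = 100 − 24.21032 = 75.78968 mL
New rate:
Dose = 12.9 ng/kg/min × 89.45455 kg = 1153.964 ng/min
1153.964 ng/min × 60 min/hr = 69237.82 ng/hr
Rate = 69237.82 ng/hr ÷ 27490 ng/mL = 2.518655 mL/hr
Time remaining = 75.78968 mL ÷ 2.518655 mL/hr = 30.09133 hr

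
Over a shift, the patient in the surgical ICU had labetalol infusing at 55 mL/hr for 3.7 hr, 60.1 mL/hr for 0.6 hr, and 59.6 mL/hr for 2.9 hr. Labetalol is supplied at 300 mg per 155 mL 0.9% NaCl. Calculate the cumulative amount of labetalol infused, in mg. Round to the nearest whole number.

798 mg

Concentration = 300 mg ÷ 155 mL = 1.935484 mg/mL
Stage 1: 55 mL/hr × 3.7 hr = 203.5 mL → 203.5 mL × 1.935484 mg/mL = 393.871 mg
Stage 2: 60.1 mL/hr × 0.6 hr = 36.06 mL → 36.06 mL × 1.935484 mg/mL = 69.79355 mg
Stage 3: 59.6 mL/hr × 2.9 hr = 172.84 mL → 172.84 mL × 1.935484 mg/mL = 334.529 mg
Total = 393.871 + 69.79355 + 334.529 = 798.1935 mg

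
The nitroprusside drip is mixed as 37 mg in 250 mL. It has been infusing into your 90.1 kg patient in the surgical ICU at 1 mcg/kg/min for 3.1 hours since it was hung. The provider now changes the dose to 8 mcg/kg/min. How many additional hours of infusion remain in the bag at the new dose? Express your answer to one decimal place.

0.5 hours

Initial rate:
Dose = 1 mcg/kg/min × 90.1 kg = 90.1 mcg/min
90.1 mcg/min × 60 min/hr = 5406 mcg/hr
Concentration = 37 mg ÷ 250 mL = 0.148 mg/mL = 148 mcg/mL
Rate = 5406 mcg/hr ÷ 148 mcg/mL = 36.52703 mL/hr
Volume infused so far = 36.52703 mL/hr × 3.1 hr = 113.2338 mL
Volume remaining = 250 − 113.2338 = 136.7662 mL
New rate:
Dose = 8 mcg/kg/min × 90.1 kg = 720.8 mcg/min
720.8 mcg/min × 60 min/hr = 43248 mcg/hr
Rate = 43248 mcg/hr ÷ 148 mcg/mL = 292.2162 mL/hr
Time remaining = 136.7662 mL ÷ 292.2162 mL/hr = 0.4680309 hr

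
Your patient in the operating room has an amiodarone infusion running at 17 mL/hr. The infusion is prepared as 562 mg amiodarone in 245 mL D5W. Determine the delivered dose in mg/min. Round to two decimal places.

0.65 mg/min

Concentration = 562 mg ÷ 245 mL = 2.293878 mg/mL
Drug rate = 17 mL/hr × 2.293878 mg/mL = 38.99592 mg/hr
38.99592 mg/hr ÷ 60 min/hr = 0.649932 mg/min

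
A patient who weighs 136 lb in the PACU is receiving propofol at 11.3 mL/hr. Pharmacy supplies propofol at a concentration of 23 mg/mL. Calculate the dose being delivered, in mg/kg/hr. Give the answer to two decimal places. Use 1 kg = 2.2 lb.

4.20 mg/kg/hr

Weight = 136 lb ÷ 2.2 lb/kg = 61.81818 kg
Drug rate = 11.3 mL/hr × 23 mg/mL = 259.9 mg/hr
259.9 mg/hr ÷ 61.81818 kg = 4.204265 mg/kg/hr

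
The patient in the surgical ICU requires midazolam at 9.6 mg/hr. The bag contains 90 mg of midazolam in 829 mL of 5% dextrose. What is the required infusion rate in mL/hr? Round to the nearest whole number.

Concentration = 90 mg ÷ 829 mL = 0.1085645 mg/mL
Rate = 9.6 mg/hr ÷ 0.1085645 mg/mL = 88.42667 mL/hr

88 mL/hr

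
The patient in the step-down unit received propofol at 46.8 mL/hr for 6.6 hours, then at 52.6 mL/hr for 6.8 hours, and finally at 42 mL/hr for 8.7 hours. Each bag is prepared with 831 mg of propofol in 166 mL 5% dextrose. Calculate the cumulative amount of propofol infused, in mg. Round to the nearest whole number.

5166 mg

Concentration = 831 mg ÷ 166 mL = 5.006024 mg/mL
Stage 1: 46.8 mL/hr × 6.6 hr = 308.88 mL → 308.88 mL × 5.006024 mg/mL = 1546.261 mg
Stage 2: 52.6 mL/hr × 6.8 hr = 357.68 mL → 357.68 mL × 5.006024 mg/mL = 1790.555 mg
Stage 3: 42 mL/hr × 8.7 hr = 365.4 mL → 365.4 mL × 5.006024 mg/mL = 1829.201 mg
Total = 1546.261 + 1790.555 + 1829.201 = 5166.017 mg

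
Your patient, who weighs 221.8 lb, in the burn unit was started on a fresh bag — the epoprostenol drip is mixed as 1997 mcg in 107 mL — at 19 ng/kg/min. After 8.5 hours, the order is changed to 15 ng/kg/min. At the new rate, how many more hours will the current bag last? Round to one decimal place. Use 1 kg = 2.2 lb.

11.2 hours

Initial rate:
Weight = 221.8 lb ÷ 2.2 lb/kg = 100.8182 kg
Dose = 19 ng/kg/min × 100.8182 kg = 1915.545 ng/min
1915.545 ng/min × 60 min/hr = 114932.7 ng/hr
Concentration = 1997 mcg ÷ 107 mL = 18.66355 mcg/mL = 18663.55 ng/mL
Rate = 114932.7 ng/hr ÷ 18663.55 ng/mL = 6.158138 mL/hr
Volume infused so far = 6.158138 mL/hr × 8.5 hr = 52.34417 mL
Volume remaining = 107 − 52.34417 = 54.65583 mL
New rate:
Dose = 15 ng/kg/min × 100.8182 kg = 1512.273 ng/min
1512.273 ng/min × 60 min/hr = 90736.36 ng/hr
Rate = 90736.36 ng/hr ÷ 18663.55 ng/mL = 4.861688 mL/hr
Time remaining = 54.65583 mL ÷ 4.861688 mL/hr = 11.24215 hr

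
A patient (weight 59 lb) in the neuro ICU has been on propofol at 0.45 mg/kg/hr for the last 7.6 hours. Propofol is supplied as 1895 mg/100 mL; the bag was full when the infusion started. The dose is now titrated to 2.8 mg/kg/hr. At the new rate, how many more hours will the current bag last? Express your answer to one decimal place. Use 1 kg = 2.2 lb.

Initial rate:
Weight = 59 lb ÷ 2.2 lb/kg = 26.81818 kg
Dose = 0.45 mg/kg/hr × 26.81818 kg = 12.06818 mg/hr
Concentration = 1895 mg ÷ 100 mL = 18.95 mg/mL
Rate = 12.06818 mg/hr ÷ 18.95 mg/mL = 0.6368434 mL/hr
Volume infused so far = 0.6368434 mL/hr × 7.6 hr = 4.84001 mL
Volume remaining = 100 − 4.84001 = 95.15999 mL
New rate:
Dose = 2.8 mg/kg/hr × 26.81818 kg = 75.09091 mg/hr
Rate = 75.09091 mg/hr ÷ 18.95 mg/mL = 3.962581 mL/hr
Time remaining = 95.15999 mL ÷ 3.962581 mL/hr = 24.01465 hr

24.0 hours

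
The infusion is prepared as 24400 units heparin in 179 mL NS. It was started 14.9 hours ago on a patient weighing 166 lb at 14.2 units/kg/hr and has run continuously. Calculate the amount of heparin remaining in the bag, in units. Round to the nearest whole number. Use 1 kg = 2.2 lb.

8435 units

Weight = 166 lb ÷ 2.2 lb/kg = 75.45455 kg
Dose = 14.2 units/kg/hr × 75.45455 kg = 1071.455 units/hr
Concentration = 24400 units ÷ 179 mL = 136.3128 units/mL
Rate = 1071.455 units/hr ÷ 136.3128 units/mL = 7.860261 mL/hr
Volume infused = 7.860261 mL/hr × 14.9 hr = 117.1179 mL
Volume remaining = 179 − 117.1179 = 61.88211 mL
Drug remaining = 61.88211 mL × 136.3128 units/mL = 8435.327 units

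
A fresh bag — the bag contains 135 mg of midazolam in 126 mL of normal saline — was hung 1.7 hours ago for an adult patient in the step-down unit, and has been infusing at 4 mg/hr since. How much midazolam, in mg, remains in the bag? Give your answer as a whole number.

128 mg

Concentration = 135 mg ÷ 126 mL = 1.071429 mg/mL
Rate = 4 mg/hr ÷ 1.071429 mg/mL = 3.733333 mL/hr
Volume infused = 3.733333 mL/hr × 1.7 hr = 6.346667 mL
Volume remaining = 126 − 6.346667 = 119.6533 mL
Drug remaining = 119.6533 mL × 1.071429 mg/mL = 128.2 mg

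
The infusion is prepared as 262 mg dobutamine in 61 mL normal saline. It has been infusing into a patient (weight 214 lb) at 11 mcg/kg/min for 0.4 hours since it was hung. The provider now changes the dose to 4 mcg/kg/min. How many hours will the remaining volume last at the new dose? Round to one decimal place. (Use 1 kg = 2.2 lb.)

10.1 hours

Initial rate:
Weight = 214 lb ÷ 2.2 lb/kg = 97.27273 kg
Dose = 11 mcg/kg/min × 97.27273 kg = 1070 mcg/min
1070 mcg/min × 60 min/hr = 64200 mcg/hr
Concentration = 262 mg ÷ 61 mL = 4.295082 mg/mL = 4295.082 mcg/mL
Rate = 64200 mcg/hr ÷ 4295.082 mcg/mL = 14.94733 mL/hr
Volume infused so far = 14.94733 mL/hr × 0.4 hr = 5.978931 mL
Volume remaining = 61 − 5.978931 = 55.02107 mL
New rate:
Dose = 4 mcg/kg/min × 97.27273 kg = 389.0909 mcg/min
389.0909 mcg/min × 60 min/hr = 23345.45 mcg/hr
Rate = 23345.45 mcg/hr ÷ 4295.082 mcg/mL = 5.435392 mL/hr
Time remaining = 55.02107 mL ÷ 5.435392 mL/hr = 10.12274 hr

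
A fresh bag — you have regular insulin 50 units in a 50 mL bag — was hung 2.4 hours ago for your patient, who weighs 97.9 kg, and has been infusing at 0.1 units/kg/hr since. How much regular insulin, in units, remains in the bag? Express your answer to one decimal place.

Dose = 0.1 units/kg/hr × 97.9 kg = 9.79 units/hr
Concentration = 50 units ÷ 50 mL = 1 units/mL
Rate = 9.79 units/hr ÷ 1 units/mL = 9.79 mL/hr
Volume infused = 9.79 mL/hr × 2.4 hr = 23.496 mL
Volume remaining = 50 − 23.496 = 26.504 mL
Drug remaining = 26.504 mL × 1 units/mL = 26.504 units

26.5 units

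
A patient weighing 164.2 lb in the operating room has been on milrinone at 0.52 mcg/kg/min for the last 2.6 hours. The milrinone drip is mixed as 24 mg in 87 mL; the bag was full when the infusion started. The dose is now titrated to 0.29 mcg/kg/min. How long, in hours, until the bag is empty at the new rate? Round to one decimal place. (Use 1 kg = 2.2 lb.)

13.8 hours

Initial rate:
Weight = 164.2 lb ÷ 2.2 lb/kg = 74.63636 kg
Dose = 0.52 mcg/kg/min × 74.63636 kg = 38.81091 mcg/min
38.81091 mcg/min × 60 min/hr = 2328.655 mcg/hr
Concentration = 24 mg ÷ 87 mL = 0.2758621 mg/mL = 275.8621 mcg/mL
Rate = 2328.655 mcg/hr ÷ 275.8621 mcg/mL = 8.441373 mL/hr
Volume infused so far = 8.441373 mL/hr × 2.6 hr = 21.94757 mL
Volume remaining = 87 − 21.94757 = 65.05243 mL
New rate:
Dose = 0.29 mcg/kg/min × 74.63636 kg = 21.64455 mcg/min
21.64455 mcg/min × 60 min/hr = 1298.673 mcg/hr
Rate = 1298.673 mcg/hr ÷ 275.8621 mcg/mL = 4.707689 mL/hr
Time remaining = 65.05243 mL ÷ 4.707689 mL/hr = 13.81834 hr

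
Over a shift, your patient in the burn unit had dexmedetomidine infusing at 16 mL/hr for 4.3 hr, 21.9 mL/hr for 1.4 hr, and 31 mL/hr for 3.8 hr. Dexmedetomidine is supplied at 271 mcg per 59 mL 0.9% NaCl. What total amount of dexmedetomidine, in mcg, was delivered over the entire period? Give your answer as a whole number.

998 mcg

Concentration = 271 mcg ÷ 59 mL = 4.59322 mcg/mL
Stage 1: 16 mL/hr × 4.3 hr = 68.8 mL → 68.8 mL × 4.59322 mcg/mL = 316.0136 mcg
Stage 2: 21.9 mL/hr × 1.4 hr = 30.66 mL → 30.66 mL × 4.59322 mcg/mL = 140.8281 mcg
Stage 3: 31 mL/hr × 3.8 hr = 117.8 mL → 117.8 mL × 4.59322 mcg/mL = 541.0814 mcg
Total = 316.0136 + 140.8281 + 541.0814 = 997.9231 mcg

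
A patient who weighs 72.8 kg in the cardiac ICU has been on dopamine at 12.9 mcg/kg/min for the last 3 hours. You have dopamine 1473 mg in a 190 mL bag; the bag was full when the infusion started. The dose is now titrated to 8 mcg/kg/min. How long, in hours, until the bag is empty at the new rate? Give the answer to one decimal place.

37.3 hours

Initial rate:
Dose = 12.9 mcg/kg/min × 72.8 kg = 939.12 mcg/min
939.12 mcg/min × 60 min/hr = 56347.2 mcg/hr
Concentration = 1473 mg ÷ 190 mL = 7.752632 mg/mL = 7752.632 mcg/mL
Rate = 56347.2 mcg/hr ÷ 7752.632 mcg/mL = 7.268138 mL/hr
Volume infused so far = 7.268138 mL/hr × 3 hr = 21.80442 mL
Volume remaining = 190 − 21.80442 = 168.1956 mL
New rate:
Dose = 8 mcg/kg/min × 72.8 kg = 582.4 mcg/min
582.4 mcg/min × 60 min/hr = 34944 mcg/hr
Rate = 34944 mcg/hr ÷ 7752.632 mcg/mL = 4.507373 mL/hr
Time remaining = 168.1956 mL ÷ 4.507373 mL/hr = 37.31566 hr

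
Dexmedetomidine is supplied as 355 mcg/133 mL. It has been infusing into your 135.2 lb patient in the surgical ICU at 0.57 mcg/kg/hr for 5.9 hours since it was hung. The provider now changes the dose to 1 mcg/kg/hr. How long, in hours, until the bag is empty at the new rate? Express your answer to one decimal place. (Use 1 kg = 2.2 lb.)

2.4 hours

Initial rate:
Weight = 135.2 lb ÷ 2.2 lb/kg = 61.45455 kg
Dose = 0.57 mcg/kg/hr × 61.45455 kg = 35.02909 mcg/hr
Concentration = 355 mcg ÷ 133 mL = 2.669173 mcg/mL
Rate = 35.02909 mcg/hr ÷ 2.669173 mcg/mL = 13.12357 mL/hr
Volume infused so far = 13.12357 mL/hr × 5.9 hr = 77.42909 mL
Volume remaining = 133 − 77.42909 = 55.57091 mL
New rate:
Dose = 1 mcg/kg/hr × 61.45455 kg = 61.45455 mcg/hr
Rate = 61.45455 mcg/hr ÷ 2.669173 mcg/mL = 23.02382 mL/hr
Time remaining = 55.57091 mL ÷ 23.02382 mL/hr = 2.413627 hr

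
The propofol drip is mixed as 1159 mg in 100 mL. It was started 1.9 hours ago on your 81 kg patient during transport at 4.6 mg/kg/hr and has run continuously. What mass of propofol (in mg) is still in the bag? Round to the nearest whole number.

451 mg

Dose = 4.6 mg/kg/hr × 81 kg = 372.6 mg/hr
Concentration = 1159 mg ÷ 100 mL = 11.59 mg/mL
Rate = 372.6 mg/hr ÷ 11.59 mg/mL = 32.1484 mL/hr
Volume infused = 32.1484 mL/hr × 1.9 hr = 61.08197 mL
Volume remaining = 100 − 61.08197 = 38.91803 mL
Drug remaining = 38.91803 mL × 11.59 mg/mL = 451.06 mg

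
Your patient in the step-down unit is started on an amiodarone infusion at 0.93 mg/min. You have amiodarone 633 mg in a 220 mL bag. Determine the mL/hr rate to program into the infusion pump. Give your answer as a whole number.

0.93 mg/min × 60 min/hr = 55.8 mg/hr
Concentration = 633 mg ÷ 220 mL = 2.877273 mg/mL
Rate = 55.8 mg/hr ÷ 2.877273 mg/mL = 19.39336 mL/hr

19 mL/hr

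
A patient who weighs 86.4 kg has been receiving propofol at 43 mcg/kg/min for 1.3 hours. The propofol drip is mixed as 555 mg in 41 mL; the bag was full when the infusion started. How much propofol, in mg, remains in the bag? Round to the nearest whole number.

265 mg

Dose = 43 mcg/kg/min × 86.4 kg = 3715.2 mcg/min
3715.2 mcg/min × 60 min/hr = 222912 mcg/hr
Concentration = 555 mg ÷ 41 mL = 13.53659 mg/mL = 13536.59 mcg/mL
Rate = 222912 mcg/hr ÷ 13536.59 mcg/mL = 16.46737 mL/hr
Volume infused = 16.46737 mL/hr × 1.3 hr = 21.40758 mL
Volume remaining = 41 − 21.40758 = 19.59242 mL
Drug remaining = 19.59242 mL × 13536.59 mcg/mL = 265214.4 mcg = 265.2144 mg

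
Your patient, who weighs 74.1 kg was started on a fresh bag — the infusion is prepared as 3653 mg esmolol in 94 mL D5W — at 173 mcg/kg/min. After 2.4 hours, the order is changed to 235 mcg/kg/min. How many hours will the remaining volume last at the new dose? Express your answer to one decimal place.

1.7 hours

Initial rate:
Dose = 173 mcg/kg/min × 74.1 kg = 12819.3 mcg/min
12819.3 mcg/min × 60 min/hr = 769158 mcg/hr
Concentration = 3653 mg ÷ 94 mL = 38.8617 mg/mL = 38861.7 mcg/mL
Rate = 769158 mcg/hr ÷ 38861.7 mcg/mL = 19.79219 mL/hr
Volume infused so far = 19.79219 mL/hr × 2.4 hr = 47.50124 mL
Volume remaining = 94 − 47.50124 = 46.49876 mL
New rate:
Dose = 235 mcg/kg/min × 74.1 kg = 17413.5 mcg/min
17413.5 mcg/min × 60 min/hr = 1044810 mcg/hr
Rate = 1044810 mcg/hr ÷ 38861.7 mcg/mL = 26.88534 mL/hr
Time remaining = 46.49876 mL ÷ 26.88534 mL/hr = 1.729521 hr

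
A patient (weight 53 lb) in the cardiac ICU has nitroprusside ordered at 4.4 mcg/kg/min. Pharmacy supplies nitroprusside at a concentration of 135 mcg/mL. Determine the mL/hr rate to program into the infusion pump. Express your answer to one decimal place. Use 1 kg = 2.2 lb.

47.1 mL/hr

Weight = 53 lb ÷ 2.2 lb/kg = 24.09091 kg
Dose = 4.4 mcg/kg/min × 24.09091 kg = 106 mcg/min
106 mcg/min × 60 min/hr = 6360 mcg/hr
Rate = 6360 mcg/hr ÷ 135 mcg/mL = 47.11111 mL/hr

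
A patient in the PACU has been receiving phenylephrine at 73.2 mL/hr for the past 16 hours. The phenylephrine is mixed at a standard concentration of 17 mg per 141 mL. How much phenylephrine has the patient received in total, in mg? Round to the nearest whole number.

141 mg

Concentration = 17 mg ÷ 141 mL = 0.1205674 mg/mL = 120.5674 mcg/mL
Drug rate = 73.2 mL/hr × 120.5674 mcg/mL = 8825.532 mcg/hr
Total = 8825.532 mcg/hr × 16 hr = 141208.5 mcg = 141.2085 mg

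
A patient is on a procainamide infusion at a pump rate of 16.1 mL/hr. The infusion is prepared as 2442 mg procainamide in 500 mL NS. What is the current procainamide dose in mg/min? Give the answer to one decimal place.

Concentration = 2442 mg ÷ 500 mL = 4.884 mg/mL
Drug rate = 16.1 mL/hr × 4.884 mg/mL = 78.6324 mg/hr
78.6324 mg/hr ÷ 60 min/hr = 1.31054 mg/min

1.3 mg/min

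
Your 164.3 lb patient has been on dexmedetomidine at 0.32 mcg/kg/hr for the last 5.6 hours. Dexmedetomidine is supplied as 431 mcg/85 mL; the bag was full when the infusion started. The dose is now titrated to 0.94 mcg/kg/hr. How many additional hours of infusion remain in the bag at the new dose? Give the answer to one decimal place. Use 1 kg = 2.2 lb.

Initial rate:
Weight = 164.3 lb ÷ 2.2 lb/kg = 74.68182 kg
Dose = 0.32 mcg/kg/hr × 74.68182 kg = 23.89818 mcg/hr
Concentration = 431 mcg ÷ 85 mL = 5.070588 mcg/mL
Rate = 23.89818 mcg/hr ÷ 5.070588 mcg/mL = 4.713099 mL/hr
Volume infused so far = 4.713099 mL/hr × 5.6 hr = 26.39335 mL
Volume remaining = 85 − 26.39335 = 58.60665 mL
New rate:
Dose = 0.94 mcg/kg/hr × 74.68182 kg = 70.20091 mcg/hr
Rate = 70.20091 mcg/hr ÷ 5.070588 mcg/mL = 13.84473 mL/hr
Time remaining = 58.60665 mL ÷ 13.84473 mL/hr = 4.233139 hr

4.2 hours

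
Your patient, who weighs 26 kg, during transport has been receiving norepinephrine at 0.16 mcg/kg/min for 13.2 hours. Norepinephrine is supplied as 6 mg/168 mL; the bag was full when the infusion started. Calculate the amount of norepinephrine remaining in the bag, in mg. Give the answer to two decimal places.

2.71 mg

Dose = 0.16 mcg/kg/min × 26 kg = 4.16 mcg/min
4.16 mcg/min × 60 min/hr = 249.6 mcg/hr
Concentration = 6 mg ÷ 168 mL = 0.03571429 mg/mL = 35.71429 mcg/mL
Rate = 249.6 mcg/hr ÷ 35.71429 mcg/mL = 6.9888 mL/hr
Volume infused = 6.9888 mL/hr × 13.2 hr = 92.25216 mL
Volume remaining = 168 − 92.25216 = 75.74784 mL
Drug remaining = 75.74784 mL × 35.71429 mcg/mL = 2705.28 mcg = 2.70528 mg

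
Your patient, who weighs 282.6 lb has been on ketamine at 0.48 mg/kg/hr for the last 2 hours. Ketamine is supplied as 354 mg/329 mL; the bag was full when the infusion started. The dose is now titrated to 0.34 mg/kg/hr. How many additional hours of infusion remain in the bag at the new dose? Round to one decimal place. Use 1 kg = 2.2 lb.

Initial rate:
Weight = 282.6 lb ÷ 2.2 lb/kg = 128.4545 kg
Dose = 0.48 mg/kg/hr × 128.4545 kg = 61.65818 mg/hr
Concentration = 354 mg ÷ 329 mL = 1.075988 mg/mL
Rate = 61.65818 mg/hr ÷ 1.075988 mg/mL = 57.30379 mL/hr
Volume infused so far = 57.30379 mL/hr × 2 hr = 114.6076 mL
Volume remaining = 329 − 114.6076 = 214.3924 mL
New rate:
Dose = 0.34 mg/kg/hr × 128.4545 kg = 43.67455 mg/hr
Rate = 43.67455 mg/hr ÷ 1.075988 mg/mL = 40.59018 mL/hr
Time remaining = 214.3924 mL ÷ 40.59018 mL/hr = 5.281878 hr

5.3 hours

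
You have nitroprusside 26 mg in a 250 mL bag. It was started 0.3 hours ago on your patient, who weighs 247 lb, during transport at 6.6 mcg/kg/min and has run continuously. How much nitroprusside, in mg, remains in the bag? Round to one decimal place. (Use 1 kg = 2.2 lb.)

12.7 mg

Weight = 247 lb ÷ 2.2 lb/kg = 112.2727 kg
Dose = 6.6 mcg/kg/min × 112.2727 kg = 741 mcg/min
741 mcg/min × 60 min/hr = 44460 mcg/hr
Concentration = 26 mg ÷ 250 mL = 0.104 mg/mL = 104 mcg/mL
Rate = 44460 mcg/hr ÷ 104 mcg/mL = 427.5 mL/hr
Volume infused = 427.5 mL/hr × 0.3 hr = 128.25 mL
Volume remaining = 250 − 128.25 = 121.75 mL
Drug remaining = 121.75 mL × 104 mcg/mL = 12662 mcg = 12.662 mg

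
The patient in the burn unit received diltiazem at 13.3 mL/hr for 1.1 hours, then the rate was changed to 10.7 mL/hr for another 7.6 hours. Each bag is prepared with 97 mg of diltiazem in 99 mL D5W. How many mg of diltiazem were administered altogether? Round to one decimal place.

94.0 mg

Concentration = 97 mg ÷ 99 mL = 0.979798 mg/mL
Stage 1: 13.3 mL/hr × 1.1 hr = 14.63 mL → 14.63 mL × 0.979798 mg/mL = 14.33444 mg
Stage 2: 10.7 mL/hr × 7.6 hr = 81.32 mL → 81.32 mL × 0.979798 mg/mL = 79.67717 mg
Total = 14.33444 + 79.67717 = 94.01162 mg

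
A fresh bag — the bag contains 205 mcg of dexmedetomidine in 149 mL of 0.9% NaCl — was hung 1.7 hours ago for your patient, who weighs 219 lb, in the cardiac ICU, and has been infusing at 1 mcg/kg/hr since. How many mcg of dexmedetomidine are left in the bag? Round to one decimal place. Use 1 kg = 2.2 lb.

Weight = 219 lb ÷ 2.2 lb/kg = 99.54545 kg
Dose = 1 mcg/kg/hr × 99.54545 kg = 99.54545 mcg/hr
Concentration = 205 mcg ÷ 149 mL = 1.375839 mcg/mL
Rate = 99.54545 mcg/hr ÷ 1.375839 mcg/mL = 72.35255 mL/hr
Volume infused = 72.35255 mL/hr × 1.7 hr = 122.9993 mL
Volume remaining = 149 − 122.9993 = 26.00067 mL
Drug remaining = 26.00067 mL × 1.375839 mcg/mL = 35.77273 mcg

35.8 mcg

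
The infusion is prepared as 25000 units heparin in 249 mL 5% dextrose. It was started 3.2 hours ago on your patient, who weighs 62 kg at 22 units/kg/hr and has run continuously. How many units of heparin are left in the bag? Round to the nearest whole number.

Dose = 22 units/kg/hr × 62 kg = 1364 units/hr
Concentration = 25000 units ÷ 249 mL = 100.4016 units/mL
Rate = 1364 units/hr ÷ 100.4016 units/mL = 13.58544 mL/hr
Volume infused = 13.58544 mL/hr × 3.2 hr = 43.47341 mL
Volume remaining = 249 − 43.47341 = 205.5266 mL
Drug remaining = 205.5266 mL × 100.4016 units/mL = 20635.2 units

20635 units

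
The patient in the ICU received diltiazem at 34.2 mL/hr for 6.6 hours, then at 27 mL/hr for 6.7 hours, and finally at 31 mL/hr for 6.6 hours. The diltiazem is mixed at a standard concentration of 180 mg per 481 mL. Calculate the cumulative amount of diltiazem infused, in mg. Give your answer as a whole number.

229 mg

Concentration = 180 mg ÷ 481 mL = 0.3742204 mg/mL
Stage 1: 34.2 mL/hr × 6.6 hr = 225.72 mL → 225.72 mL × 0.3742204 mg/mL = 84.46902 mg
Stage 2: 27 mL/hr × 6.7 hr = 180.9 mL → 180.9 mL × 0.3742204 mg/mL = 67.69647 mg
Stage 3: 31 mL/hr × 6.6 hr = 204.6 mL → 204.6 mL × 0.3742204 mg/mL = 76.56549 mg
Total = 84.46902 + 67.69647 + 76.56549 = 228.731 mg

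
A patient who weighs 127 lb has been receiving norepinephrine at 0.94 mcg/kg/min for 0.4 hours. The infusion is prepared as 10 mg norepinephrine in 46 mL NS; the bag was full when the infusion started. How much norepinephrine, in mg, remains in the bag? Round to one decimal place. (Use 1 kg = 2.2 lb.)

8.7 mg

Weight = 127 lb ÷ 2.2 lb/kg = 57.72727 kg
Dose = 0.94 mcg/kg/min × 57.72727 kg = 54.26364 mcg/min
54.26364 mcg/min × 60 min/hr = 3255.818 mcg/hr
Concentration = 10 mg ÷ 46 mL = 0.2173913 mg/mL = 217.3913 mcg/mL
Rate = 3255.818 mcg/hr ÷ 217.3913 mcg/mL = 14.97676 mL/hr
Volume infused = 14.97676 mL/hr × 0.4 hr = 5.990705 mL
Volume remaining = 46 − 5.990705 = 40.00929 mL
Drug remaining = 40.00929 mL × 217.3913 mcg/mL = 8697.673 mcg = 8.697673 mg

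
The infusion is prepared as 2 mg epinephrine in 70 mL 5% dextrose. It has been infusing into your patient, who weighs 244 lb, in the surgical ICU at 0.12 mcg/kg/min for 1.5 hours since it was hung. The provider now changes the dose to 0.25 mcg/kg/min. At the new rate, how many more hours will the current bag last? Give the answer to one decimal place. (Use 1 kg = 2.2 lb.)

0.5 hours

Initial rate:
Weight = 244 lb ÷ 2.2 lb/kg = 110.9091 kg
Dose = 0.12 mcg/kg/min × 110.9091 kg = 13.30909 mcg/min
13.30909 mcg/min × 60 min/hr = 798.5455 mcg/hr
Concentration = 2 mg ÷ 70 mL = 0.02857143 mg/mL = 28.57143 mcg/mL
Rate = 798.5455 mcg/hr ÷ 28.57143 mcg/mL = 27.94909 mL/hr
Volume infused so far = 27.94909 mL/hr × 1.5 hr = 41.92364 mL
Volume remaining = 70 − 41.92364 = 28.07636 mL
New rate:
Dose = 0.25 mcg/kg/min × 110.9091 kg = 27.72727 mcg/min
27.72727 mcg/min × 60 min/hr = 1663.636 mcg/hr
Rate = 1663.636 mcg/hr ÷ 28.57143 mcg/mL = 58.22727 mL/hr
Time remaining = 28.07636 mL ÷ 58.22727 mL/hr = 0.4821858 hr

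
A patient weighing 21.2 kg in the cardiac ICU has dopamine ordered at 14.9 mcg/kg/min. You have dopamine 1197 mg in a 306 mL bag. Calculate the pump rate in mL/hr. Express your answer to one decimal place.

4.8 mL/hr

Dose = 14.9 mcg/kg/min × 21.2 kg = 315.88 mcg/min
315.88 mcg/min × 60 min/hr = 18952.8 mcg/hr
Concentration = 1197 mg ÷ 306 mL = 3.911765 mg/mL = 3911.765 mcg/mL
Rate = 18952.8 mcg/hr ÷ 3911.765 mcg/mL = 4.845077 mL/hr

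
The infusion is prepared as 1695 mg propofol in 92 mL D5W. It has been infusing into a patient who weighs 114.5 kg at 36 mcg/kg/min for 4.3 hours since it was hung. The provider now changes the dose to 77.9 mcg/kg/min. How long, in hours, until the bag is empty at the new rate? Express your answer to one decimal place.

Initial rate:
Dose = 36 mcg/kg/min × 114.5 kg = 4122 mcg/min
4122 mcg/min × 60 min/hr = 247320 mcg/hr
Concentration = 1695 mg ÷ 92 mL = 18.42391 mg/mL = 18423.91 mcg/mL
Rate = 247320 mcg/hr ÷ 18423.91 mcg/mL = 13.42386 mL/hr
Volume infused so far = 13.42386 mL/hr × 4.3 hr = 57.72259 mL
Volume remaining = 92 − 57.72259 = 34.27741 mL
New rate:
Dose = 77.9 mcg/kg/min × 114.5 kg = 8919.55 mcg/min
8919.55 mcg/min × 60 min/hr = 535173 mcg/hr
Rate = 535173 mcg/hr ÷ 18423.91 mcg/mL = 29.04774 mL/hr
Time remaining = 34.27741 mL ÷ 29.04774 mL/hr = 1.180037 hr

1.2 hours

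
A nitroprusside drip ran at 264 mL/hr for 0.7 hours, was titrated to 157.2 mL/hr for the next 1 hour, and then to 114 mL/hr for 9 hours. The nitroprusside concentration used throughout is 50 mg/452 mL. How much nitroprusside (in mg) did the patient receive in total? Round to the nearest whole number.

Concentration = 50 mg ÷ 452 mL = 0.1106195 mg/mL
Stage 1: 264 mL/hr × 0.7 hr = 184.8 mL → 184.8 mL × 0.1106195 mg/mL = 20.44248 mg
Stage 2: 157.2 mL/hr × 1 hr = 157.2 mL → 157.2 mL × 0.1106195 mg/mL = 17.38938 mg
Stage 3: 114 mL/hr × 9 hr = 1026 mL → 1026 mL × 0.1106195 mg/mL = 113.4956 mg
Total = 20.44248 + 17.38938 + 113.4956 = 151.3274 mg

151 mg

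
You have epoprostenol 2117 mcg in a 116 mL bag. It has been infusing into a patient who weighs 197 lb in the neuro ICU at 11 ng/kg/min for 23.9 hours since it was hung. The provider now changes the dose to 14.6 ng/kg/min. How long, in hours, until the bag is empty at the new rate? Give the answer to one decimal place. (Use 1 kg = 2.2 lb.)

Initial rate:
Weight = 197 lb ÷ 2.2 lb/kg = 89.54545 kg
Dose = 11 ng/kg/min × 89.54545 kg = 985 ng/min
985 ng/min × 60 min/hr = 59100 ng/hr
Concentration = 2117 mcg ÷ 116 mL = 18.25 mcg/mL = 18250 ng/mL
Rate = 59100 ng/hr ÷ 18250 ng/mL = 3.238356 mL/hr
Volume infused so far = 3.238356 mL/hr × 23.9 hr = 77.39671 mL
Volume remaining = 116 − 77.39671 = 38.60329 mL
New rate:
Dose = 14.6 ng/kg/min × 89.54545 kg = 1307.364 ng/min
1307.364 ng/min × 60 min/hr = 78441.82 ng/hr
Rate = 78441.82 ng/hr ÷ 18250 ng/mL = 4.298182 mL/hr
Time remaining = 38.60329 mL ÷ 4.298182 mL/hr = 8.981306 hr

9.0 hours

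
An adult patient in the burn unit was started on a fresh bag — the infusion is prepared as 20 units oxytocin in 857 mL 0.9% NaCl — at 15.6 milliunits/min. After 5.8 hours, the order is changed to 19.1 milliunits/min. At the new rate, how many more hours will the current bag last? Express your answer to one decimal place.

Initial rate:
15.6 milliunits/min × 60 min/hr = 936 milliunits/hr
Concentration = 20 units ÷ 857 mL = 0.02333722 units/mL = 23.33722 milliunits/mL
Rate = 936 milliunits/hr ÷ 23.33722 milliunits/mL = 40.1076 mL/hr
Volume infused so far = 40.1076 mL/hr × 5.8 hr = 232.6241 mL
Volume remaining = 857 − 232.6241 = 624.3759 mL
New rate:
19.1 milliunits/min × 60 min/hr = 1146 milliunits/hr
Rate = 1146 milliunits/hr ÷ 23.33722 milliunits/mL = 49.1061 mL/hr
Time remaining = 624.3759 mL ÷ 49.1061 mL/hr = 12.71483 hr

12.7 hours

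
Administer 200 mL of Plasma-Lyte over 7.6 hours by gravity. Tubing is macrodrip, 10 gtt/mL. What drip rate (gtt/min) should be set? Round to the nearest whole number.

200 mL ÷ (7.6 hr × 60 = 456 min) = 0.4385965 mL/min
0.4385965 mL/min × 10 gtt/mL = 4.385965 gtt/min

4 gtt/min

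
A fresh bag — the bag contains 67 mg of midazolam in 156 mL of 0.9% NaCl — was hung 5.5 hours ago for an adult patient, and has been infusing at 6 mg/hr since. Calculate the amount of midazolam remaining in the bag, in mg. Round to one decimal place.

34.0 mg

Concentration = 67 mg ÷ 156 mL = 0.4294872 mg/mL
Rate = 6 mg/hr ÷ 0.4294872 mg/mL = 13.97015 mL/hr
Volume infused = 13.97015 mL/hr × 5.5 hr = 76.83582 mL
Volume remaining = 156 − 76.83582 = 79.16418 mL
Drug remaining = 79.16418 mL × 0.4294872 mg/mL = 34 mg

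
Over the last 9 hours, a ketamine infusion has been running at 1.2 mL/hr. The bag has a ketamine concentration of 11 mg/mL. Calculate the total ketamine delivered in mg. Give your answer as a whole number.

119 mg

Drug rate = 1.2 mL/hr × 11 mg/mL = 13.2 mg/hr
Total = 13.2 mg/hr × 9 hr = 118.8 mg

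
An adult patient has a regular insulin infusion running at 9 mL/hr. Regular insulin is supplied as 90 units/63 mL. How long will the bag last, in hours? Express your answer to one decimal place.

Duration = 63 mL ÷ 9 mL/hr = 7 hr

7.0 hours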